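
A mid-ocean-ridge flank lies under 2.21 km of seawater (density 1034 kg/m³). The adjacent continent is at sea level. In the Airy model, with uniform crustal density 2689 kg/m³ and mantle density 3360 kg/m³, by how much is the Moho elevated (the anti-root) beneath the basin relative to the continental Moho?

5.45 km

Isostatic balance requires: replacing crust with seawater at the top is compensated by replacing crust with mantle at the base: d (ρ_c − ρ_w) = a (ρ_m − ρ_c).
a = d (ρ_c − ρ_w)/(ρ_m − ρ_c) = 2.21 km × 1655/671 = 5.45 km.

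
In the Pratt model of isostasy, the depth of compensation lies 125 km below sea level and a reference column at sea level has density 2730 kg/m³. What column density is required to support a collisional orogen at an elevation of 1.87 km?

Pratt balance: ρ_ref D = ρ (D + h).
ρ = ρ_ref D/(D + h) = 2730 × 125 km/(125 km + 1.87 km) = 2690 kg/m³.

2690 kg/m³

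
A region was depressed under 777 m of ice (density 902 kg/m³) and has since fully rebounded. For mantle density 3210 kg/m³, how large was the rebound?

Removing the load lets mantle flow back in; uplift u satisfies ρ_ice t = ρ_m u.
u = t ρ_ice/ρ_m = 777 m × 902/3210 = 218 m.

218 m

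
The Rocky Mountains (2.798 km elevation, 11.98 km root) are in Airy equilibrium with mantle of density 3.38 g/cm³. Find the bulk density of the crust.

ρ_c h = (ρ_m − ρ_c) r → ρ_c (h + r) = ρ_m r → ρ_c = ρ_m r / (h + r).
ρ_c = 3.38 × 11.98 km / (2.798 km + 11.98 km) = 2.74 g/cm³.

2.74 g/cm³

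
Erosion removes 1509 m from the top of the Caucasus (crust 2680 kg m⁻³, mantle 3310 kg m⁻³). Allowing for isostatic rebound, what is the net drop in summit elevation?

Rebound u = e ρ_c/ρ_m = 1509 m × 2680/3310 = 1222 m.
Net surface drop = e − u = 1509 m − 1222 m = e (ρ_m − ρ_c)/ρ_m = 287 m.

287 m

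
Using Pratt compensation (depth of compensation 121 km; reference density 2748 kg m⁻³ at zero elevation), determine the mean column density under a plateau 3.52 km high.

2670 kg m⁻³

Pratt balance: ρ_ref D = ρ (D + h).
ρ = ρ_ref D/(D + h) = 2748 × 121 km/(121 km + 3.52 km) = 2670 kg m⁻³.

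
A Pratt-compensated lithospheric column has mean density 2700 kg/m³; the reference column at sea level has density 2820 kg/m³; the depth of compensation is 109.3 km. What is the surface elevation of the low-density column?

ρ_ref D = ρ (D + h) → h = D (ρ_ref − ρ)/ρ.
h = 109.3 km × (2820 − 2700)/2700 = 4.86 km.

4.86 km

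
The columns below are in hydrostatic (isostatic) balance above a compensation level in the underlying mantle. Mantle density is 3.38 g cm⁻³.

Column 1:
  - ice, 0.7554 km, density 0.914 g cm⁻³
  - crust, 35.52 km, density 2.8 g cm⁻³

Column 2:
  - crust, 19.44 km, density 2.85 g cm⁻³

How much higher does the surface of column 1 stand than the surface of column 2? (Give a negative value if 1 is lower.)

3.6 km

For any compensation level in the mantle, the mantle terms cancel and isostasy reduces to e = (Σt_1 − Σt_2) − (Σ(ρt)_1 − Σ(ρt)_2) / ρ_m.
Σt_1 = 36.2754 km; Σt_2 = 19.44 km; Σ(ρt)_1 = 100.146436; Σ(ρt)_2 = 55.404 (in km·g cm⁻³).
e = (36.2754 − 19.44) − (100.146436 − 55.404) / 3.38 = 3.6 km.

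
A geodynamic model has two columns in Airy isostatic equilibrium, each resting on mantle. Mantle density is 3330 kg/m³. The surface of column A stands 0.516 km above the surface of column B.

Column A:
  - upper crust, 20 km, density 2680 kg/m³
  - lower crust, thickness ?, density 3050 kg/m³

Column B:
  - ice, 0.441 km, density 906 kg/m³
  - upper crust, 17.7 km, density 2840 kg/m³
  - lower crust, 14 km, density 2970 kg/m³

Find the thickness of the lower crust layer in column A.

Take the compensation level at the base of the deeper column (depth z_c below the surface of column A) and equate Σ ρ_i t_i down to z_c; mantle fills any gap and the z_c terms cancel.
Column A: 20×2680 + x×3050 + (z_c − 20 − x)×3330
Column B: 0.516×0 + 0.441×906 + 17.7×2840 + 14×2970 + (z_c − 0.516 − 32.141)×3330
The z_c×3330 term appears on both sides and cancels. Collect the known terms of each column as K = Σ(ρt)_known − 3330 × (depth of known layers): K_A = 53600 − 3330×20 = −13000; K_B = 92247.546 − 3330×(0.516 + 32.141) = −16500.264.
Balance: K_A − x×(3330 − 3050) = K_B, so x = (K_A − K_B)/(3330 − 3050) = 3500.26/280 = 12.5 km.

12.5 km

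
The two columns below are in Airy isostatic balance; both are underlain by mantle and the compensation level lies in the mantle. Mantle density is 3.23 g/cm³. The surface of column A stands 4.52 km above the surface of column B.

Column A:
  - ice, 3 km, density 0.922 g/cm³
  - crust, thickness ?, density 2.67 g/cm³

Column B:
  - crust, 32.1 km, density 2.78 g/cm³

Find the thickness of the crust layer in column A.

39.5 km

Take the compensation level at the base of the deeper column (depth z_c below the surface of column A) and equate Σ ρ_i t_i down to z_c; mantle fills any gap and the z_c terms cancel.
Column A: 3×0.922 + x×2.67 + (z_c − 3 − x)×3.23
Column B: 4.52×0 + 32.1×2.78 + (z_c − 4.52 − 32.1)×3.23
The z_c×3.23 term appears on both sides and cancels. Collect the known terms of each column as K = Σ(ρt)_known − 3.23 × (depth of known layers): K_A = 2.766 − 3.23×3 = −6.924; K_B = 89.238 − 3.23×(4.52 + 32.1) = −29.0446.
Balance: K_A − x×(3.23 − 2.67) = K_B, so x = (K_A − K_B)/(3.23 − 2.67) = 22.1206/0.56 = 39.5 km.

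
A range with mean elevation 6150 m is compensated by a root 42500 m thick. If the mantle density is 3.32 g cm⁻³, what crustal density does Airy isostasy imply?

ρ_c h = (ρ_m − ρ_c) r → ρ_c (h + r) = ρ_m r → ρ_c = ρ_m r / (h + r).
ρ_c = 3.32 × 42500 m / (6150 m + 42500 m) = 2.9 g cm⁻³.

2.9 g cm⁻³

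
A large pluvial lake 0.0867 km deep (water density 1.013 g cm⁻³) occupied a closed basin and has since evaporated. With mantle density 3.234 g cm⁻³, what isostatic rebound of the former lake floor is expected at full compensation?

u = d ρ_w/ρ_m = 0.0867 km × 1.013/3.234 = 0.0272 km.

0.0272 km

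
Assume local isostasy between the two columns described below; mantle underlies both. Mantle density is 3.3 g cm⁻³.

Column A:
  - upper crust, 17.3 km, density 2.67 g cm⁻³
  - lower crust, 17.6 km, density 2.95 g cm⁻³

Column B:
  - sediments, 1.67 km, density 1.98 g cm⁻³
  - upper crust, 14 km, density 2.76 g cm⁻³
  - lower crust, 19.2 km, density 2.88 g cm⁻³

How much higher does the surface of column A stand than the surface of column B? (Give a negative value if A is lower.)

For any compensation level in the mantle, the mantle terms cancel and isostasy reduces to e = (Σt_A − Σt_B) − (Σ(ρt)_A − Σ(ρt)_B) / ρ_m.
Σt_A = 34.9 km; Σt_B = 34.87 km; Σ(ρt)_A = 98.111; Σ(ρt)_B = 97.2426 (in km·g cm⁻³).
e = (34.9 − 34.87) − (98.111 − 97.2426) / 3.3 = −0.233 km.

−0.233 km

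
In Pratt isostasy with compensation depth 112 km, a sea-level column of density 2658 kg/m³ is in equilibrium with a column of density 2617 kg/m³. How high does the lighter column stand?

ρ_ref D = ρ (D + h) → h = D (ρ_ref − ρ)/ρ.
h = 112 km × (2658 − 2617)/2617 = 1.75 km.

1.75 km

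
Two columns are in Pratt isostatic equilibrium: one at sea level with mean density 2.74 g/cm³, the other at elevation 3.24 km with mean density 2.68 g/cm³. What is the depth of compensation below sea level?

ρ_ref D = ρ (D + h) → D (ρ_ref − ρ) = ρ h.
D = ρ h/(ρ_ref − ρ) = 2.68 × 3.24 km/(2.74 − 2.68) = 145 km.

145 km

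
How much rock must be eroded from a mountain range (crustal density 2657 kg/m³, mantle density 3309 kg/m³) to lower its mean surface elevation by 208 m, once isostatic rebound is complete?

1060 m

Net drop Δ = e − u = e − e ρ_c/ρ_m = e (ρ_m − ρ_c)/ρ_m.
e = Δ ρ_m/(ρ_m − ρ_c) = 208 m × 3309/652 = 1060 m.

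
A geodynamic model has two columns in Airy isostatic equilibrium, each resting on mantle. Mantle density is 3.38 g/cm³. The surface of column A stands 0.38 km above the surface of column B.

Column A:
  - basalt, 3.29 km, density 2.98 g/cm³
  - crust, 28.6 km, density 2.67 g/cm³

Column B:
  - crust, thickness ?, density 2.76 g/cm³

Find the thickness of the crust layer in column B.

Take the compensation level at the base of the deeper column (depth z_c below the surface of column A) and equate Σ ρ_i t_i down to z_c; mantle fills any gap and the z_c terms cancel.
Column A: 3.29×2.98 + 28.6×2.67 + (z_c − 31.89)×3.38
Column B: 0.38×0 + x×2.76 + (z_c − 0.38 − 0 − x)×3.38
The z_c×3.38 term appears on both sides and cancels. Collect the known terms of each column as K = Σ(ρt)_known − 3.38 × (depth of known layers): K_A = 86.1662 − 3.38×31.89 = −21.622; K_B = 0 − 3.38×(0.38 + 0) = −1.2844.
Balance: K_A = K_B − x×(3.38 − 2.76), so x = (K_B − K_A)/(3.38 − 2.76) = 20.3376/0.62 = 32.8 km.

32.8 km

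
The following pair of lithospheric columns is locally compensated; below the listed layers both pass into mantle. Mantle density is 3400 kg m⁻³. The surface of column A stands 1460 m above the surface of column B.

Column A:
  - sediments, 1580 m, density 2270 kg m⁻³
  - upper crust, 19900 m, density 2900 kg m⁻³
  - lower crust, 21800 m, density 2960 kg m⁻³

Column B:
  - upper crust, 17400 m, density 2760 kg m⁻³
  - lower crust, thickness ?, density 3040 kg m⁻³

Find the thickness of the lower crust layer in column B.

Take the compensation level at the base of the deeper column (depth z_c below the surface of column A) and equate Σ ρ_i t_i down to z_c; mantle fills any gap and the z_c terms cancel.
Column A: 1580×2270 + 19900×2900 + 21800×2960 + (z_c − 43280)×3400
Column B: 1460×0 + 17400×2760 + x×3040 + (z_c − 1460 − 17400 − x)×3400
The z_c×3400 term appears on both sides and cancels. Collect the known terms of each column as K = Σ(ρt)_known − 3400 × (depth of known layers): K_A = 125824600 − 3400×43280 = −21327400; K_B = 48024000 − 3400×(1460 + 17400) = −16100000.
Balance: K_A = K_B − x×(3400 − 3040), so x = (K_B − K_A)/(3400 − 3040) = 5227400/360 = 14500 m.

14500 m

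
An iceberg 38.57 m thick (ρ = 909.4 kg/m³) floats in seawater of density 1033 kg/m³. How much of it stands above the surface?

Floating equilibrium: submerged depth d = t ρ_obj/ρ_fluid = 38.57 m × 909.4/1033 = 33.96 m.
Freeboard = t − d = 38.57 m − 33.96 m = 4.61 m.

4.61 m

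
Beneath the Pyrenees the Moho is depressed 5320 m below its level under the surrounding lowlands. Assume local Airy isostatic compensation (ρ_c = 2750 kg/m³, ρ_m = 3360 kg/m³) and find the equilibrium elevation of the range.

1180 m

Equating mass per unit area of the two columns: ρ_c h = (ρ_m − ρ_c) r.
h = r (ρ_m − ρ_c) / ρ_c = 5320 m × (3360 − 2750) / 2750 = 1180 m.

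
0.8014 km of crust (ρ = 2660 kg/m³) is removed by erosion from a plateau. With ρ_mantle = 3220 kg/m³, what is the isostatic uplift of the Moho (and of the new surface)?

Unloading: uplift u = e ρ_c/ρ_m = 0.8014 km × 2660/3220 = 0.662 km.

0.662 km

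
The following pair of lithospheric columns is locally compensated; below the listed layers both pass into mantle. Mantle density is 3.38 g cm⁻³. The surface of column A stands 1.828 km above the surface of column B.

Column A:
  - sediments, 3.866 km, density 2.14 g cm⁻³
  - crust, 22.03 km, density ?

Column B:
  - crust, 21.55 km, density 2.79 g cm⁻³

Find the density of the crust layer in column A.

Take the compensation level at the base of the deeper column (depth z_c below the surface of column A) and equate Σ ρ_i t_i down to z_c; mantle fills any gap and the z_c terms cancel.
Column A: 3.866×2.14 + 22.03×ρ + (z_c − 25.896)×3.38
Column B: 1.828×0 + 21.55×2.79 + (z_c − 1.828 − 21.55)×3.38
The z_c×3.38 term appears on both sides and cancels. Collect the known terms of each column as K = Σ(ρt)_known − 3.38 × (depth of known layers): K_A = 8.27324 − 3.38×25.896 = −79.25524; K_B = 60.1245 − 3.38×(1.828 + 21.55) = −18.89314.
Balance: K_A + 22.03×ρ = K_B, so ρ = (K_B − K_A)/22.03 = 60.3621/22.03 = 2.74 g cm⁻³.

2.74 g cm⁻³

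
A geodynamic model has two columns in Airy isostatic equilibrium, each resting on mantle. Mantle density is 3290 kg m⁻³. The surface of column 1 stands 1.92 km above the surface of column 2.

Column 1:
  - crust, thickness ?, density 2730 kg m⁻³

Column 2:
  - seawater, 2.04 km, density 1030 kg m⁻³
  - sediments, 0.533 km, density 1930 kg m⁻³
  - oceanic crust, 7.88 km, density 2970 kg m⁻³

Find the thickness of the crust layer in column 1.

Take the compensation level at the base of the deeper column (depth z_c below the surface of column 1) and equate Σ ρ_i t_i down to z_c; mantle fills any gap and the z_c terms cancel.
Column 1: x×2730 + (z_c − 0 − x)×3290
Column 2: 1.92×0 + 2.04×1030 + 0.533×1930 + 7.88×2970 + (z_c − 1.92 − 10.453)×3290
The z_c×3290 term appears on both sides and cancels. Collect the known terms of each column as K = Σ(ρt)_known − 3290 × (depth of known layers): K_1 = 0 − 3290×0 = 0; K_2 = 26533.49 − 3290×(1.92 + 10.453) = −14173.68.
Balance: K_1 − x×(3290 − 2730) = K_2, so x = (K_1 − K_2)/(3290 − 2730) = 14173.7/560 = 25.3 km.

25.3 km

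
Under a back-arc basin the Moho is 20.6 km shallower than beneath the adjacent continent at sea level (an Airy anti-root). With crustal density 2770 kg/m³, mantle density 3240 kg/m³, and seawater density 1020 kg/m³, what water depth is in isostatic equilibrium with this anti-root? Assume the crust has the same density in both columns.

Replacing a thickness d of crust by seawater at the top must be balanced by replacing crust with mantle at the base: d (ρ_c − ρ_w) = a (ρ_m − ρ_c).
d = a (ρ_m − ρ_c)/(ρ_c − ρ_w) = 20.6 km × 470/1750 = 5.53 km.

5.53 km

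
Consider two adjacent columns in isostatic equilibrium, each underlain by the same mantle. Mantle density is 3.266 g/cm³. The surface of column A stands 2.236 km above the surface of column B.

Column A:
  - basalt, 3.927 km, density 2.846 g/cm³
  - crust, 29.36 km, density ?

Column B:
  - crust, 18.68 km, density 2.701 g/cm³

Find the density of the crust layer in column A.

2.71 g/cm³

Take the compensation level at the base of the deeper column (depth z_c below the surface of column A) and equate Σ ρ_i t_i down to z_c; mantle fills any gap and the z_c terms cancel.
Column A: 3.927×2.846 + 29.36×ρ + (z_c − 33.287)×3.266
Column B: 2.236×0 + 18.68×2.701 + (z_c − 2.236 − 18.68)×3.266
The z_c×3.266 term appears on both sides and cancels. Collect the known terms of each column as K = Σ(ρt)_known − 3.266 × (depth of known layers): K_A = 11.176242 − 3.266×33.287 = −97.5391; K_B = 50.45468 − 3.266×(2.236 + 18.68) = −17.856976.
Balance: K_A + 29.36×ρ = K_B, so ρ = (K_B − K_A)/29.36 = 79.6821/29.36 = 2.71 g/cm³.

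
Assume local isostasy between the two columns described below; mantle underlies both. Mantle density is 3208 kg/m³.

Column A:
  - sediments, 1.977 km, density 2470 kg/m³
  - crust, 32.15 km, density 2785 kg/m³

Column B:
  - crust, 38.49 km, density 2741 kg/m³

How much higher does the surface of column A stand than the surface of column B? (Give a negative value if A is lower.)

For any compensation level in the mantle, the mantle terms cancel and isostasy reduces to e = (Σt_A − Σt_B) − (Σ(ρt)_A − Σ(ρt)_B) / ρ_m.
Σt_A = 34.127 km; Σt_B = 38.49 km; Σ(ρt)_A = 94420.94; Σ(ρt)_B = 105501.09 (in km·kg/m³).
e = (34.127 − 38.49) − (94420.94 − 105501.09) / 3208 = −0.909 km.

−0.909 km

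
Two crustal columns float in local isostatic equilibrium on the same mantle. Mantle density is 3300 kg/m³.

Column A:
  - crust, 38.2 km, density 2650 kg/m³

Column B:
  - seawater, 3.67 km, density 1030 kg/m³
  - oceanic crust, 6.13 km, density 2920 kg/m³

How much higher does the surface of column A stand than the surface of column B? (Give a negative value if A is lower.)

For any compensation level in the mantle, the mantle terms cancel and isostasy reduces to e = (Σt_A − Σt_B) − (Σ(ρt)_A − Σ(ρt)_B) / ρ_m.
Σt_A = 38.2 km; Σt_B = 9.8 km; Σ(ρt)_A = 101230; Σ(ρt)_B = 21679.7 (in km·kg/m³).
e = (38.2 − 9.8) − (101230 − 21679.7) / 3300 = 4.29 km.

4.29 km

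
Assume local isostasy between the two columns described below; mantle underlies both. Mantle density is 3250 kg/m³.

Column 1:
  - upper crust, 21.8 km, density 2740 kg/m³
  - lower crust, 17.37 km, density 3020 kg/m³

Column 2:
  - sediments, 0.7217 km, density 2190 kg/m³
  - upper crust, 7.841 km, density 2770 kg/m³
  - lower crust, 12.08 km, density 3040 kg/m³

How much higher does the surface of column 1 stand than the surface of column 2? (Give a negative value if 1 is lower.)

For any compensation level in the mantle, the mantle terms cancel and isostasy reduces to e = (Σt_1 − Σt_2) − (Σ(ρt)_1 − Σ(ρt)_2) / ρ_m.
Σt_1 = 39.17 km; Σt_2 = 20.6427 km; Σ(ρt)_1 = 112189.4; Σ(ρt)_2 = 60023.293 (in km·kg/m³).
e = (39.17 − 20.6427) − (112189.4 − 60023.293) / 3250 = 2.48 km.

2.48 km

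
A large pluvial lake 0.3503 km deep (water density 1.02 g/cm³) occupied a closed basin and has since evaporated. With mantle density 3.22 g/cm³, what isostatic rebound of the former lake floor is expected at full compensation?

0.111 km

u = d ρ_w/ρ_m = 0.3503 km × 1.02/3.22 = 0.111 km.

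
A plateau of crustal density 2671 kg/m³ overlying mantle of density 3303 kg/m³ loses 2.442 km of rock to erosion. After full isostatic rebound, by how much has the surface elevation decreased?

0.467 km

Rebound u = e ρ_c/ρ_m = 2.442 km × 2671/3303 = 1.975 km.
Net surface drop = e − u = 2.442 km − 1.975 km = e (ρ_m − ρ_c)/ρ_m = 0.467 km.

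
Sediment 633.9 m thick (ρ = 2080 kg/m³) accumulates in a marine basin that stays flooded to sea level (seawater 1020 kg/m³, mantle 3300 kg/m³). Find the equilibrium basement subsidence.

Submarine loading: the sediment displaces seawater, and the subsidence is in turn flooded, so s (ρ_m − ρ_w) = t (ρ_sed − ρ_w).
s = 633.9 m × (2080 − 1020) / (3300 − 1020) = 295 m.

295 m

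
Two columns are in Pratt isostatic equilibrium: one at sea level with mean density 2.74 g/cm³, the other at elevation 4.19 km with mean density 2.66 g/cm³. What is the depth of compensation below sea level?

139 km

ρ_ref D = ρ (D + h) → D (ρ_ref − ρ) = ρ h.
D = ρ h/(ρ_ref − ρ) = 2.66 × 4.19 km/(2.74 − 2.66) = 139 km.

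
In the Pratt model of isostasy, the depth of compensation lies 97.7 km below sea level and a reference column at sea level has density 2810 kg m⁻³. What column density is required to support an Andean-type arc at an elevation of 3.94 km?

2700 kg m⁻³

Pratt balance: ρ_ref D = ρ (D + h).
ρ = ρ_ref D/(D + h) = 2810 × 97.7 km/(97.7 km + 3.94 km) = 2700 kg m⁻³.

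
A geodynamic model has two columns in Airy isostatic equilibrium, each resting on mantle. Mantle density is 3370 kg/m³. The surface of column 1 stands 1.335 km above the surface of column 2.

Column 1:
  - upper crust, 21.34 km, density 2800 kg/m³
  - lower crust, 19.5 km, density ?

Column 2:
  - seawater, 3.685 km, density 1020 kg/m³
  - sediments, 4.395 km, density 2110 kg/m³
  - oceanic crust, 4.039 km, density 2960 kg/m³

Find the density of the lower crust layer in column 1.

2950 kg/m³

Take the compensation level at the base of the deeper column (depth z_c below the surface of column 1) and equate Σ ρ_i t_i down to z_c; mantle fills any gap and the z_c terms cancel.
Column 1: 21.34×2800 + 19.5×ρ + (z_c − 40.84)×3370
Column 2: 1.335×0 + 3.685×1020 + 4.395×2110 + 4.039×2960 + (z_c − 1.335 − 12.119)×3370
The z_c×3370 term appears on both sides and cancels. Collect the known terms of each column as K = Σ(ρt)_known − 3370 × (depth of known layers): K_1 = 59752 − 3370×40.84 = −77878.8; K_2 = 24987.59 − 3370×(1.335 + 12.119) = −20352.39.
Balance: K_1 + 19.5×ρ = K_2, so ρ = (K_2 − K_1)/19.5 = 57526.4/19.5 = 2950 kg/m³.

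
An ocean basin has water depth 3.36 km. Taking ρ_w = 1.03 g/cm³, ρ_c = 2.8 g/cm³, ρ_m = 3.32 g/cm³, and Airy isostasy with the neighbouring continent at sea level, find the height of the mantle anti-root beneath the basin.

Balancing pressure at the compensation depth: replacing crust with seawater at the top is compensated by replacing crust with mantle at the base: d (ρ_c − ρ_w) = a (ρ_m − ρ_c).
a = d (ρ_c − ρ_w)/(ρ_m − ρ_c) = 3.36 km × 1.77/0.52 = 11.4 km.

11.4 km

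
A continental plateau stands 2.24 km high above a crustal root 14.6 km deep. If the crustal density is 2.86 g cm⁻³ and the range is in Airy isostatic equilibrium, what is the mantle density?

3.3 g cm⁻³

Airy balance: ρ_c h = (ρ_m − ρ_c) r → ρ_m = ρ_c (1 + h/r).
ρ_m = 2.86 × (1 + 2.24 km/14.6 km) = 3.3 g cm⁻³.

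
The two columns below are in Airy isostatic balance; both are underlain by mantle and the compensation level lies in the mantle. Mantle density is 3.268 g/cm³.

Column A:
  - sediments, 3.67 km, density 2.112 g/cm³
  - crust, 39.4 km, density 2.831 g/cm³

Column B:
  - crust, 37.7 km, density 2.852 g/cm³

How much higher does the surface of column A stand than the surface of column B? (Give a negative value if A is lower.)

For any compensation level in the mantle, the mantle terms cancel and isostasy reduces to e = (Σt_A − Σt_B) − (Σ(ρt)_A − Σ(ρt)_B) / ρ_m.
Σt_A = 43.07 km; Σt_B = 37.7 km; Σ(ρt)_A = 119.29244; Σ(ρt)_B = 107.5204 (in km·g/cm³).
e = (43.07 − 37.7) − (119.29244 − 107.5204) / 3.268 = 1.77 km.

1.77 km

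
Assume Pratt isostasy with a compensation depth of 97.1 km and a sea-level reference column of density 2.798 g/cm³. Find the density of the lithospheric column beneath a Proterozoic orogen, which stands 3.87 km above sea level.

2.69 g/cm³

Pratt balance: ρ_ref D = ρ (D + h).
ρ = ρ_ref D/(D + h) = 2.798 × 97.1 km/(97.1 km + 3.87 km) = 2.69 g/cm³.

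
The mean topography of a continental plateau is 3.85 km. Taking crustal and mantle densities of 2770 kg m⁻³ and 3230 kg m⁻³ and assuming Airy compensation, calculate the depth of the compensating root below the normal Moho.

In Airy isostatic equilibrium: the weight of the topography is balanced by the buoyancy of the root, ρ_c h = (ρ_m − ρ_c) r.
r = h · ρ_c / (ρ_m − ρ_c) = 3.85 km × 2770 / (3230 − 2770) = 23.2 km.

23.2 km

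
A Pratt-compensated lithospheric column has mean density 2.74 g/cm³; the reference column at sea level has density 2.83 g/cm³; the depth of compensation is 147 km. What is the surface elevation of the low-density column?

4.83 km

ρ_ref D = ρ (D + h) → h = D (ρ_ref − ρ)/ρ.
h = 147 km × (2.83 − 2.74)/2.74 = 4.83 km.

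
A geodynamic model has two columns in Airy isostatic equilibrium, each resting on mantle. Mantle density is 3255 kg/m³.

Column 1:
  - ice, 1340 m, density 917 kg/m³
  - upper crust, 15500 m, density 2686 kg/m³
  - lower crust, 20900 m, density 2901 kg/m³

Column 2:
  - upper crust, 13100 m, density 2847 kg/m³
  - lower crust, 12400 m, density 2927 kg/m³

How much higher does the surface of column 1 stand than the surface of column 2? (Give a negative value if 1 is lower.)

For any compensation level in the mantle, the mantle terms cancel and isostasy reduces to e = (Σt_1 − Σt_2) − (Σ(ρt)_1 − Σ(ρt)_2) / ρ_m.
Σt_1 = 37740 m; Σt_2 = 25500 m; Σ(ρt)_1 = 103492680; Σ(ρt)_2 = 73590500 (in m·kg/m³).
e = (37740 − 25500) − (103492680 − 73590500) / 3255 = 3050 m.

3050 m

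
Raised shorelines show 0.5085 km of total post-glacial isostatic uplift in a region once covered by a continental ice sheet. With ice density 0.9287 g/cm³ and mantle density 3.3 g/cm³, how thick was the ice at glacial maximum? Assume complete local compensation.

1.81 km

u = t ρ_ice/ρ_m → t = u ρ_m/ρ_ice = 0.5085 km × 3.3/0.9287 = 1.81 km.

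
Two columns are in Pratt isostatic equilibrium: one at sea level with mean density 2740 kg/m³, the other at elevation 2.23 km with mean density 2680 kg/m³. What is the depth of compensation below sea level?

99.6 km

ρ_ref D = ρ (D + h) → D (ρ_ref − ρ) = ρ h.
D = ρ h/(ρ_ref − ρ) = 2680 × 2.23 km/(2740 − 2680) = 99.6 km.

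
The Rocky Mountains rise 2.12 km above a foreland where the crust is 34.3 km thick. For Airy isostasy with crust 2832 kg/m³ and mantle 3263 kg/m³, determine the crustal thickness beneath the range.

50.4 km

Root depth r = h ρ_c / (ρ_m − ρ_c) = 2.12 km × 2832 / 431 = 13.93 km.
Total thickness = T + h + r = 34.3 km + 2.12 km + 13.93 km = 50.4 km.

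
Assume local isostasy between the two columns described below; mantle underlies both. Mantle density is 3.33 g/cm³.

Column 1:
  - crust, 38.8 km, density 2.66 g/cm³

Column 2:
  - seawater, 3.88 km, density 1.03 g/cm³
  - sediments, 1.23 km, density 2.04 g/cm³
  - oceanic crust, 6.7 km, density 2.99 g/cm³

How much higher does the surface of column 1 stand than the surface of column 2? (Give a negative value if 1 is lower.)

3.97 km

For any compensation level in the mantle, the mantle terms cancel and isostasy reduces to e = (Σt_1 − Σt_2) − (Σ(ρt)_1 − Σ(ρt)_2) / ρ_m.
Σt_1 = 38.8 km; Σt_2 = 11.81 km; Σ(ρt)_1 = 103.208; Σ(ρt)_2 = 26.5386 (in km·g/cm³).
e = (38.8 − 11.81) − (103.208 − 26.5386) / 3.33 = 3.97 km.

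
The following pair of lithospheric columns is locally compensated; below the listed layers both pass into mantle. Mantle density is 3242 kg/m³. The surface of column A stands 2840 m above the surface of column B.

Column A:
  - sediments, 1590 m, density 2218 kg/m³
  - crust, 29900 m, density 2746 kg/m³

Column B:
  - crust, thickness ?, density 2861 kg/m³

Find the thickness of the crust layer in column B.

19000 m

Take the compensation level at the base of the deeper column (depth z_c below the surface of column A) and equate Σ ρ_i t_i down to z_c; mantle fills any gap and the z_c terms cancel.
Column A: 1590×2218 + 29900×2746 + (z_c − 31490)×3242
Column B: 2840×0 + x×2861 + (z_c − 2840 − 0 − x)×3242
The z_c×3242 term appears on both sides and cancels. Collect the known terms of each column as K = Σ(ρt)_known − 3242 × (depth of known layers): K_A = 85632020 − 3242×31490 = −16458560; K_B = 0 − 3242×(2840 + 0) = −9207280.
Balance: K_A = K_B − x×(3242 − 2861), so x = (K_B − K_A)/(3242 − 2861) = 7251280/381 = 19000 m.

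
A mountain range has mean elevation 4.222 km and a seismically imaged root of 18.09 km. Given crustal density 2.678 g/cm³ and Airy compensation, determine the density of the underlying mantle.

3.3 g/cm³

Airy balance: ρ_c h = (ρ_m − ρ_c) r → ρ_m = ρ_c (1 + h/r).
ρ_m = 2.678 × (1 + 4.222 km/18.09 km) = 3.3 g/cm³.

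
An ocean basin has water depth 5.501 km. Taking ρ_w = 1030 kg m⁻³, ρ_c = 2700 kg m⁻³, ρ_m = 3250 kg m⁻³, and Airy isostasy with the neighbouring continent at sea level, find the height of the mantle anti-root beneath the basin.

For local isostatic compensation: replacing crust with seawater at the top is compensated by replacing crust with mantle at the base: d (ρ_c − ρ_w) = a (ρ_m − ρ_c).
a = d (ρ_c − ρ_w)/(ρ_m − ρ_c) = 5.501 km × 1670/550 = 16.7 km.

16.7 km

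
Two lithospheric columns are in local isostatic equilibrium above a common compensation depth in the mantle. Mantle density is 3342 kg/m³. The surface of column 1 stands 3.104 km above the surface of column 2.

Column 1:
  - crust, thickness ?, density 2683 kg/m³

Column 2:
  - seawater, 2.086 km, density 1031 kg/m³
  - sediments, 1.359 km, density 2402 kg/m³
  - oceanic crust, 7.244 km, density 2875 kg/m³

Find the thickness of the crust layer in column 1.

30.1 km

Take the compensation level at the base of the deeper column (depth z_c below the surface of column 1) and equate Σ ρ_i t_i down to z_c; mantle fills any gap and the z_c terms cancel.
Column 1: x×2683 + (z_c − 0 − x)×3342
Column 2: 3.104×0 + 2.086×1031 + 1.359×2402 + 7.244×2875 + (z_c − 3.104 − 10.689)×3342
The z_c×3342 term appears on both sides and cancels. Collect the known terms of each column as K = Σ(ρt)_known − 3342 × (depth of known layers): K_1 = 0 − 3342×0 = 0; K_2 = 26241.484 − 3342×(3.104 + 10.689) = −19854.722.
Balance: K_1 − x×(3342 − 2683) = K_2, so x = (K_1 − K_2)/(3342 − 2683) = 19854.7/659 = 30.1 km.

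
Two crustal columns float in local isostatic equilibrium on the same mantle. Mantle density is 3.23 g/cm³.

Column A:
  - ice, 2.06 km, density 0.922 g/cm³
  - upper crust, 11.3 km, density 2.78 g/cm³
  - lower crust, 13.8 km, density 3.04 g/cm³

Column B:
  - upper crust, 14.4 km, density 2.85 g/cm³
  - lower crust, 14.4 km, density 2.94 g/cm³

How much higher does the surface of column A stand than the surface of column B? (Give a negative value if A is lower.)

0.871 km

For any compensation level in the mantle, the mantle terms cancel and isostasy reduces to e = (Σt_A − Σt_B) − (Σ(ρt)_A − Σ(ρt)_B) / ρ_m.
Σt_A = 27.16 km; Σt_B = 28.8 km; Σ(ρt)_A = 75.26532; Σ(ρt)_B = 83.376 (in km·g/cm³).
e = (27.16 − 28.8) − (75.26532 − 83.376) / 3.23 = 0.871 km.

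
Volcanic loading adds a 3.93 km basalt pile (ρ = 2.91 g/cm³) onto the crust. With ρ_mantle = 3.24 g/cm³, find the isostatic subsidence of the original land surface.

3.53 km

Subaerial loading: s = t ρ_load / ρ_m.
s = 3.93 km × 2.91/3.24 = 3.53 km.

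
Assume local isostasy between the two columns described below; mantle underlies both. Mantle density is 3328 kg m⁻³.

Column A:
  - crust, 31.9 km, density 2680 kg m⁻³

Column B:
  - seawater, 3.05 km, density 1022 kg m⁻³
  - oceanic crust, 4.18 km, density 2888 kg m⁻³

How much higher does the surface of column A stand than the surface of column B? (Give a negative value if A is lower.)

3.55 km

For any compensation level in the mantle, the mantle terms cancel and isostasy reduces to e = (Σt_A − Σt_B) − (Σ(ρt)_A − Σ(ρt)_B) / ρ_m.
Σt_A = 31.9 km; Σt_B = 7.23 km; Σ(ρt)_A = 85492; Σ(ρt)_B = 15188.94 (in km·kg m⁻³).
e = (31.9 − 7.23) − (85492 − 15188.94) / 3328 = 3.55 km.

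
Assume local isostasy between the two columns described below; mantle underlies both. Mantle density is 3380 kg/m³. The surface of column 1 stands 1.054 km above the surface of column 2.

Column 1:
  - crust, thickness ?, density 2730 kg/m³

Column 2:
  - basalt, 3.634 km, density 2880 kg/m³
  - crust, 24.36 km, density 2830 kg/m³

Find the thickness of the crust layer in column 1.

Take the compensation level at the base of the deeper column (depth z_c below the surface of column 1) and equate Σ ρ_i t_i down to z_c; mantle fills any gap and the z_c terms cancel.
Column 1: x×2730 + (z_c − 0 − x)×3380
Column 2: 1.054×0 + 3.634×2880 + 24.36×2830 + (z_c − 1.054 − 27.994)×3380
The z_c×3380 term appears on both sides and cancels. Collect the known terms of each column as K = Σ(ρt)_known − 3380 × (depth of known layers): K_1 = 0 − 3380×0 = 0; K_2 = 79404.72 − 3380×(1.054 + 27.994) = −18777.52.
Balance: K_1 − x×(3380 − 2730) = K_2, so x = (K_1 − K_2)/(3380 − 2730) = 18777.5/650 = 28.9 km.

28.9 km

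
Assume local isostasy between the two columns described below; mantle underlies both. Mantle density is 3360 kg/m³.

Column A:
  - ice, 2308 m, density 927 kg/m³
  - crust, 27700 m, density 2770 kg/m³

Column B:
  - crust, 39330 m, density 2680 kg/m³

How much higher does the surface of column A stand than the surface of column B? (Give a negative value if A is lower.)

For any compensation level in the mantle, the mantle terms cancel and isostasy reduces to e = (Σt_A − Σt_B) − (Σ(ρt)_A − Σ(ρt)_B) / ρ_m.
Σt_A = 30008 m; Σt_B = 39330 m; Σ(ρt)_A = 78868516; Σ(ρt)_B = 105404400 (in m·kg/m³).
e = (30008 − 39330) − (78868516 − 105404400) / 3360 = −1420 m.

−1420 m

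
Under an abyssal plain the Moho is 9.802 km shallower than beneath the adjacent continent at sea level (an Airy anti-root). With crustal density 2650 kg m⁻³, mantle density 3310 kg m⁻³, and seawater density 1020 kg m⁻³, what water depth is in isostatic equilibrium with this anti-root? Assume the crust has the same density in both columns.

Replacing a thickness d of crust by seawater at the top must be balanced by replacing crust with mantle at the base: d (ρ_c − ρ_w) = a (ρ_m − ρ_c).
d = a (ρ_m − ρ_c)/(ρ_c − ρ_w) = 9.802 km × 660/1630 = 3.97 km.

3.97 km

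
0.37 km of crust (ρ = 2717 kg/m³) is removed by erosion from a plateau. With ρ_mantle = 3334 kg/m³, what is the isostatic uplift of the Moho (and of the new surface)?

0.302 km

Unloading: uplift u = e ρ_c/ρ_m = 0.37 km × 2717/3334 = 0.302 km.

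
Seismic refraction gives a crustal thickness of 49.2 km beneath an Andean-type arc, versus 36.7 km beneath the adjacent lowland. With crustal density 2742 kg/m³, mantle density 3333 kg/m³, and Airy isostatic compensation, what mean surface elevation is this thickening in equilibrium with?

Excess crust Δ = 49.2 km − 36.7 km = 12.5 km, split between elevation h and root r with h + r = Δ.
Airy balance ρ_c h = (ρ_m − ρ_c) r gives r = h ρ_c/(ρ_m − ρ_c), so h (1 + ρ_c/(ρ_m − ρ_c)) = Δ, i.e. h = Δ (ρ_m − ρ_c)/ρ_m.
h = 12.5 km × 591/3333 = 2.22 km.

2.22 km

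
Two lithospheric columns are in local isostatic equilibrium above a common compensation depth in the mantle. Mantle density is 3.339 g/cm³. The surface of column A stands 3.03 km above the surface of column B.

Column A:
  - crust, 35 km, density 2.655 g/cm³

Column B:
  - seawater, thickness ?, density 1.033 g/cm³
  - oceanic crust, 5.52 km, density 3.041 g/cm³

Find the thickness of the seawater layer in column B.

Take the compensation level at the base of the deeper column (depth z_c below the surface of column A) and equate Σ ρ_i t_i down to z_c; mantle fills any gap and the z_c terms cancel.
Column A: 35×2.655 + (z_c − 35)×3.339
Column B: 3.03×0 + x×1.033 + 5.52×3.041 + (z_c − 3.03 − 5.52 − x)×3.339
The z_c×3.339 term appears on both sides and cancels. Collect the known terms of each column as K = Σ(ρt)_known − 3.339 × (depth of known layers): K_A = 92.925 − 3.339×35 = −23.94; K_B = 16.78632 − 3.339×(3.03 + 5.52) = −11.76213.
Balance: K_A = K_B − x×(3.339 − 1.033), so x = (K_B − K_A)/(3.339 − 1.033) = 12.1779/2.306 = 5.28 km.

5.28 km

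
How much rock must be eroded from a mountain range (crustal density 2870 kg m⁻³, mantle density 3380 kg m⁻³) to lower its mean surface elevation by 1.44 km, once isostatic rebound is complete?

Net drop Δ = e − u = e − e ρ_c/ρ_m = e (ρ_m − ρ_c)/ρ_m.
e = Δ ρ_m/(ρ_m − ρ_c) = 1.44 km × 3380/510 = 9.54 km.

9.54 km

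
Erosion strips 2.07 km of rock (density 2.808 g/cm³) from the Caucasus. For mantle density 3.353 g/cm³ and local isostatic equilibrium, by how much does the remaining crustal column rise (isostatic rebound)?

1.73 km

Unloading: uplift u = e ρ_c/ρ_m = 2.07 km × 2.808/3.353 = 1.73 km.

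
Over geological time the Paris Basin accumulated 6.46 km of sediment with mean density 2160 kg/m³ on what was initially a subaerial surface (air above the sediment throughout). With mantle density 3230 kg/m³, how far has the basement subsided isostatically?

4.32 km

Subaerial load: s = t ρ_sed / ρ_m = 6.46 km × 2160/3230 = 4.32 km.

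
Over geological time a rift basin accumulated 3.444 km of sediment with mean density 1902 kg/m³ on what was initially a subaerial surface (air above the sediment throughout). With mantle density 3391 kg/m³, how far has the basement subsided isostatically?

1.93 km

Subaerial load: s = t ρ_sed / ρ_m = 3.444 km × 1902/3391 = 1.93 km.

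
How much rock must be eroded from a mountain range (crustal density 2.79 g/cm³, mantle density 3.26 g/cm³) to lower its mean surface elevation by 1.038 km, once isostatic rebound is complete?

Net drop Δ = e − u = e − e ρ_c/ρ_m = e (ρ_m − ρ_c)/ρ_m.
e = Δ ρ_m/(ρ_m − ρ_c) = 1.038 km × 3.26/0.47 = 7.2 km.

7.2 km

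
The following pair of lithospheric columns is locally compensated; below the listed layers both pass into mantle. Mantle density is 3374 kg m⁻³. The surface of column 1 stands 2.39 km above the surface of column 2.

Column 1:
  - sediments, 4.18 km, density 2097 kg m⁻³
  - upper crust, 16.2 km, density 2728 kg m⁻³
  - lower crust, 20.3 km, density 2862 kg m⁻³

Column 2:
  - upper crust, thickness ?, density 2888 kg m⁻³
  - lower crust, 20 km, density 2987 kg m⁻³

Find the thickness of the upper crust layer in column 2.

Take the compensation level at the base of the deeper column (depth z_c below the surface of column 1) and equate Σ ρ_i t_i down to z_c; mantle fills any gap and the z_c terms cancel.
Column 1: 4.18×2097 + 16.2×2728 + 20.3×2862 + (z_c − 40.68)×3374
Column 2: 2.39×0 + x×2888 + 20×2987 + (z_c − 2.39 − 20 − x)×3374
The z_c×3374 term appears on both sides and cancels. Collect the known terms of each column as K = Σ(ρt)_known − 3374 × (depth of known layers): K_1 = 111057.66 − 3374×40.68 = −26196.66; K_2 = 59740 − 3374×(2.39 + 20) = −15803.86.
Balance: K_1 = K_2 − x×(3374 − 2888), so x = (K_2 − K_1)/(3374 − 2888) = 10392.8/486 = 21.4 km.

21.4 km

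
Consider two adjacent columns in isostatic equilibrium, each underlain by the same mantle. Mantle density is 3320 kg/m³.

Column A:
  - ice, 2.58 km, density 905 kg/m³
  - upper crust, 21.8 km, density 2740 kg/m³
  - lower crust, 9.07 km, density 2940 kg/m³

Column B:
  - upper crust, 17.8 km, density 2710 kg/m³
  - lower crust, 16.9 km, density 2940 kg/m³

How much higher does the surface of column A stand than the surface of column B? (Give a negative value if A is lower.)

1.52 km

For any compensation level in the mantle, the mantle terms cancel and isostasy reduces to e = (Σt_A − Σt_B) − (Σ(ρt)_A − Σ(ρt)_B) / ρ_m.
Σt_A = 33.45 km; Σt_B = 34.7 km; Σ(ρt)_A = 88732.7; Σ(ρt)_B = 97924 (in km·kg/m³).
e = (33.45 − 34.7) − (88732.7 − 97924) / 3320 = 1.52 km.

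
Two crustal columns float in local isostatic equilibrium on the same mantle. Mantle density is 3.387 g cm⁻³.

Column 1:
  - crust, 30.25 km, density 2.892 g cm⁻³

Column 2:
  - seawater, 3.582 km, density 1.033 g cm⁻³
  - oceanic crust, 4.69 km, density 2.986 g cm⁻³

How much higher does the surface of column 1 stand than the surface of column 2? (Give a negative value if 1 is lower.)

1.38 km

For any compensation level in the mantle, the mantle terms cancel and isostasy reduces to e = (Σt_1 − Σt_2) − (Σ(ρt)_1 − Σ(ρt)_2) / ρ_m.
Σt_1 = 30.25 km; Σt_2 = 8.272 km; Σ(ρt)_1 = 87.483; Σ(ρt)_2 = 17.704546 (in km·g cm⁻³).
e = (30.25 − 8.272) − (87.483 − 17.704546) / 3.387 = 1.38 km.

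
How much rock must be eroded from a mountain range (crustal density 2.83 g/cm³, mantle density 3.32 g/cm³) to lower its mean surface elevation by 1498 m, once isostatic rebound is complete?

10100 m

Net drop Δ = e − u = e − e ρ_c/ρ_m = e (ρ_m − ρ_c)/ρ_m.
e = Δ ρ_m/(ρ_m − ρ_c) = 1498 m × 3.32/0.49 = 10100 m.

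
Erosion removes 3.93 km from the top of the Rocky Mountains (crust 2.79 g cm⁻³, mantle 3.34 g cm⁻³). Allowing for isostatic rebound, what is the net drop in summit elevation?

0.647 km

Rebound u = e ρ_c/ρ_m = 3.93 km × 2.79/3.34 = 3.283 km.
Net surface drop = e − u = 3.93 km − 3.283 km = e (ρ_m − ρ_c)/ρ_m = 0.647 km.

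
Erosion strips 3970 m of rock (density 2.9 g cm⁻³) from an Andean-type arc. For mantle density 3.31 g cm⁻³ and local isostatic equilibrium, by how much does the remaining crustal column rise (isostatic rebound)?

3480 m

Unloading: uplift u = e ρ_c/ρ_m = 3970 m × 2.9/3.31 = 3480 m.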